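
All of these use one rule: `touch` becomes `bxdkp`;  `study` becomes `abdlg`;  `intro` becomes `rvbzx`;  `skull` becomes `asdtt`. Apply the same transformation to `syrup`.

agzdx

The shift depends on letter class: consonant t→b is +8, but vowel o→x is +9. Vowels shift forward by 9 and consonants shift forward by 8.
Applying it to syrup: s(cons)+8=a, y(cons)+8=g, r(cons)+8=z, u(vowel)+9=d, p(cons)+8=x.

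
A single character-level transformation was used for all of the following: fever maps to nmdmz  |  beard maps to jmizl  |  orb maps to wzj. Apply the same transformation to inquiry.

Compare letters: f→n is +8, e→m is +8, v→d is +8 — a constant shift. Every letter moves 8 places later in the alphabet, wrapping around z→a.
For inquiry: i+8=q, n+8=v, q+8=y, u+8=c, i+8=q, r+8=z, y+8=g.

qvycqzg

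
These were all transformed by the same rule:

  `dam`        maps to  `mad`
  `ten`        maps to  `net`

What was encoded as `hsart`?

The output letters match the input read backwards: dam reversed is mad. The word is simply reversed.
Reversing it on hsart: then reverse → trash.

trash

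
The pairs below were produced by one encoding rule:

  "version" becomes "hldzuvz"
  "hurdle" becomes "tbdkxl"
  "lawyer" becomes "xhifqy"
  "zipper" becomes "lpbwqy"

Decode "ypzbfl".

Shifts by position in version: pos 0: v→h (+12), pos 1: e→l (+7), pos 2: r→d (+12), pos 3: s→z (+7) — repeating every 2. It's a Vigenère-style cipher with numeric key [12,7]: position i shifts by key[i mod 2].
Decoding ypzbfl: y−12=m, p−7=i, z−12=n, b−7=u, f−12=t, l−7=e.

minute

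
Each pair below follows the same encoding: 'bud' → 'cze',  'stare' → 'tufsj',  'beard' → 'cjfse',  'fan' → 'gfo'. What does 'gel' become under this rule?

Vowels shift forward by 5 and consonants shift forward by 1.
Applying it to gel: g(cons)+1=h, e(vowel)+5=j, l(cons)+1=m.

hjm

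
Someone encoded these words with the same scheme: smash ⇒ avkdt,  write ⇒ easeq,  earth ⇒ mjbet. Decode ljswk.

In smash: s→a is +8, m→v is +9, a→k is +10, s→d is +11 — the shift increases by 1 each position. The shift increases by 1 at each position, starting from +8: 8, 9, 10, ….
Undoing it on ljswk: l−8=d, j−9=a, s−10=i, w−11=l, k−12=y.

daily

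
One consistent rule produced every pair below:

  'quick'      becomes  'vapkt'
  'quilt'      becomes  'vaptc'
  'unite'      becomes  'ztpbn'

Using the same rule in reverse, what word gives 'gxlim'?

bread

Letter i (0-indexed) is shifted by i+5, so successive shifts are 5, 6, 7, ….
Undoing it on gxlim: g−5=b, x−6=r, l−7=e, i−8=a, m−9=d.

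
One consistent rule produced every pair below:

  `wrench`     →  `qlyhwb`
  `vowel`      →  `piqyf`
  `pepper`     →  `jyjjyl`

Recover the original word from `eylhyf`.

kernel

Compare letters: w→q is +20, r→l is +20, e→y is +20 — a constant shift. Every letter moves 20 places later in the alphabet, wrapping around z→a.
Undoing it on eylhyf: e−20=k, y−20=e, l−20=r, h−20=n, y−20=e, f−20=l.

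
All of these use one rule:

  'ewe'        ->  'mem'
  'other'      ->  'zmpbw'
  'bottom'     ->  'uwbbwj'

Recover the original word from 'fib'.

Read the word backwards and shift each letter +8.
Reversing it on fib: shift back: f−8=x, i−8=a, b−8=t → xat; then reverse → tax.

tax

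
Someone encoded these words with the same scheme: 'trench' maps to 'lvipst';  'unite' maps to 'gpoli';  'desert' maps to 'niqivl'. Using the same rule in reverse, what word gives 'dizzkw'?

Each letter's alphabet position (a=0..z=25) is mapped through 21·x+2 mod 26 — an affine cipher.
Decoding dizzkw: d(3)→5·(3−2)≡5=f; i(8)→5·(8−2)≡4=e; z(25)→5·(25−2)≡11=l; z(25)→5·(25−2)≡11=l; k(10)→5·(10−2)≡14=o; w(22)→5·(22−2)≡22=w (all mod 26).

fellow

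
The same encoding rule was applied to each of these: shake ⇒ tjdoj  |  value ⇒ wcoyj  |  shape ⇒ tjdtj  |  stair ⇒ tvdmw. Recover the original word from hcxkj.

Each letter shifts forward by (position + 1), i.e. 1, 2, 3, … — the shift grows by one for each successive letter.
Reversing it on hcxkj: h−1=g, c−2=a, x−3=u, k−4=g, j−5=e.

gauge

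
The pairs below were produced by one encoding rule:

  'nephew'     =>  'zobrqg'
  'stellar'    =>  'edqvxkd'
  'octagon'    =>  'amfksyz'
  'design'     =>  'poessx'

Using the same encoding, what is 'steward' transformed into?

Shifts by position in nephew: pos 0: n→z (+12), pos 1: e→o (+10), pos 2: p→b (+12), pos 3: h→r (+10) — repeating every 2. It's a Vigenère-style cipher with numeric key [12,10]: position i shifts by key[i mod 2].
On steward: s+12=e, t+10=d, e+12=q, w+10=g, a+12=m, r+10=b, d+12=p.

edqgmbp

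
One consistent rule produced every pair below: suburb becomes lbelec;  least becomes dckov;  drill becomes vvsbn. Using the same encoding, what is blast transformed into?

The output letters match the input read backwards, each shifted +10: suburb reversed is brubus. Read the word backwards and shift each letter +10.
For blast: reverse → tsalb; then shift: t+10=d, s+10=c, a+10=k, l+10=v, b+10=l.

dckvl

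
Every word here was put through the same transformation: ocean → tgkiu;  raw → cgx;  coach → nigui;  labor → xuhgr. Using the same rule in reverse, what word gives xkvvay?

The output letters match the input read backwards, each shifted +6: ocean reversed is naeco. Read the word backwards and shift each letter +6.
Undoing it on xkvvay: shift back: x−6=r, k−6=e, v−6=p, v−6=p, a−6=u, y−6=s → reppus; then reverse → supper.

supper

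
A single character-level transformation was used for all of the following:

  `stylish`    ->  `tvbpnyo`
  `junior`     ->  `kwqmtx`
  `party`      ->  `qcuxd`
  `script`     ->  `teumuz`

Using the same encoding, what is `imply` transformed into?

jospd

In stylish: s→t is +1, t→v is +2, y→b is +3, l→p is +4 — the shift increases by 1 each position. The shift increases by 1 at each position, starting from +1: 1, 2, 3, ….
On imply: i+1=j, m+2=o, p+3=s, l+4=p, y+5=d.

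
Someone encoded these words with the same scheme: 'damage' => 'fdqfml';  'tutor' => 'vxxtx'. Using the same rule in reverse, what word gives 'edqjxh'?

camera

In damage: d→f is +2, a→d is +3, m→q is +4, a→f is +5 — the shift increases by 1 each position. Letter i (0-indexed) is shifted by i+2, so successive shifts are 2, 3, 4, ….
Undoing it on edqjxh: e−2=c, d−3=a, q−4=m, j−5=e, x−6=r, h−7=a.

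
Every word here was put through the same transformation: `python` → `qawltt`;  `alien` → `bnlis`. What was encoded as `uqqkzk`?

tongue

In python: p→q is +1, y→a is +2, t→w is +3, h→l is +4 — the shift increases by 1 each position. The shift increases by 1 at each position, starting from +1: 1, 2, 3, ….
Undoing it on uqqkzk: u−1=t, q−2=o, q−3=n, k−4=g, z−5=u, k−6=e.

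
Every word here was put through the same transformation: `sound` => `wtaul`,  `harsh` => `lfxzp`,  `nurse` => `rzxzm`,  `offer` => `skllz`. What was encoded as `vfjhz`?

radar

In sound: s→w is +4, o→t is +5, u→a is +6, n→u is +7 — the shift increases by 1 each position. Each letter shifts forward by (position + 4), i.e. 4, 5, 6, … — the shift grows by one for each successive letter.
Reversing it on vfjhz: v−4=r, f−5=a, j−6=d, h−7=a, z−8=r.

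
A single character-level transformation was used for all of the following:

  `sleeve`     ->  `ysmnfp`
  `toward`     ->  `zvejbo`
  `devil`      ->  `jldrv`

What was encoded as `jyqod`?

drift

The shift increases by 1 at each position, starting from +6: 6, 7, 8, ….
Undoing it on jyqod: j−6=d, y−7=r, q−8=i, o−9=f, d−10=t.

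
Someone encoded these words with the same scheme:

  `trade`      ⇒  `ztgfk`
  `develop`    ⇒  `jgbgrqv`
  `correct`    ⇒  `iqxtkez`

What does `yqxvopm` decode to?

sorting

The shifts repeat in a cycle of length 2: positions 0,1,… shift by +6, +2, then the pattern repeats.
Undoing it on yqxvopm: y−6=s, q−2=o, x−6=r, v−2=t, o−6=i, p−2=n, m−6=g.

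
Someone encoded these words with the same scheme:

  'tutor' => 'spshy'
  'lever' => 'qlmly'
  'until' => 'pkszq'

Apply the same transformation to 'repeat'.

t(19)→s(18) and u(20)→p(15) fit y≡23x+23 (mod 26); the inverse of 23 mod 26 is 17. This is an affine cipher: with a=0,…,z=25, each position x becomes (23x+23) mod 26.
Applying it to repeat: r(17)→23·17+23≡24=y; e(4)→23·4+23≡11=l; p(15)→23·15+23≡4=e; e(4)→23·4+23≡11=l; a(0)→23·0+23≡23=x; t(19)→23·19+23≡18=s (all mod 26).

ylelxs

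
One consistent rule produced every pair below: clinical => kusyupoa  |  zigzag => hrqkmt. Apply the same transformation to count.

kxeyf

In clinical: c→k is +8, l→u is +9, i→s is +10, n→y is +11 — the shift increases by 1 each position. Each letter shifts forward by (position + 8), i.e. 8, 9, 10, … — the shift grows by one for each successive letter.
Applying it to count: c+8=k, o+9=x, u+10=e, n+11=y, t+12=f.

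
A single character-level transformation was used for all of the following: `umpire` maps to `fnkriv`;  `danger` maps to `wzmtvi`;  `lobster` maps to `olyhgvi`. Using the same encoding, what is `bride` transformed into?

Letters are reflected about the middle of the alphabet (position → 25−position): Atbash.
On bride: b↔y, r↔i, i↔r, d↔w, e↔v.

yirwv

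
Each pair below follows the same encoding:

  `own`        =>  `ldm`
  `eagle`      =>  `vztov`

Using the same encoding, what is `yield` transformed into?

Each pair mirrors across the alphabet (o↔l, w↔d, n↔m): positions sum to 25. Each letter is replaced by its mirror in the alphabet: a↔z, b↔y, c↔x, and so on (the Atbash cipher).
On yield: y↔b, i↔r, e↔v, l↔o, d↔w.

brvow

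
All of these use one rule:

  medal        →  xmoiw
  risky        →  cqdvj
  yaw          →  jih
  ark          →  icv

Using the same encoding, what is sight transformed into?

The rule splits by letter class: vowels +8, consonants +11.
On sight: s(cons)+11=d, i(vowel)+8=q, g(cons)+11=r, h(cons)+11=s, t(cons)+11=e.

dqrse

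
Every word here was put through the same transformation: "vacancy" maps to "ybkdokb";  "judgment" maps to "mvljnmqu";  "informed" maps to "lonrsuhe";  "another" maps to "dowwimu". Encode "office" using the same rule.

Shifts by position in vacancy: pos 0: v→y (+3), pos 1: a→b (+1), pos 2: c→k (+8), pos 3: a→d (+3), pos 4: n→o (+1), pos 5: c→k (+8) — repeating every 3. It's a Vigenère-style cipher with numeric key [3,1,8]: position i shifts by key[i mod 3].
On office: o+3=r, f+1=g, f+8=n, i+3=l, c+1=d, e+8=m.

rgnldm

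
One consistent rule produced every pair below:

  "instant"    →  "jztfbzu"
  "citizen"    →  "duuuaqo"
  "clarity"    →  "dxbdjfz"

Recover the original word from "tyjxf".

smile

Shifts by position in instant: pos 0: i→j (+1), pos 1: n→z (+12), pos 2: s→t (+1), pos 3: t→f (+12) — repeating every 2. A repeating key of period 2 is used — shifts +1, +12 over and over.
Reversing it on tyjxf: t−1=s, y−12=m, j−1=i, x−12=l, f−1=e.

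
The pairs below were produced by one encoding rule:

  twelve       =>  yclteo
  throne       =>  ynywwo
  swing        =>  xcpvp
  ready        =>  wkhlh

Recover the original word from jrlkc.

The shift increases by 1 at each position, starting from +5: 5, 6, 7, ….
Decoding jrlkc: j−5=e, r−6=l, l−7=e, k−8=c, c−9=t.

elect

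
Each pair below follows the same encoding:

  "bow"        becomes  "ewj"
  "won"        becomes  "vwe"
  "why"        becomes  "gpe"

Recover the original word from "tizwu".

Read the word backwards and shift each letter +8.
Decoding tizwu: shift back: t−8=l, i−8=a, z−8=r, w−8=o, u−8=m → larom; then reverse → moral.

moral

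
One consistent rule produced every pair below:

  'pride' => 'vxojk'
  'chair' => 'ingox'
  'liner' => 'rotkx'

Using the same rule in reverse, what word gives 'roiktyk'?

license

It's a constant shift of +6 (ROT6).
Undoing it on roiktyk: r−6=l, o−6=i, i−6=c, k−6=e, t−6=n, y−6=s, k−6=e.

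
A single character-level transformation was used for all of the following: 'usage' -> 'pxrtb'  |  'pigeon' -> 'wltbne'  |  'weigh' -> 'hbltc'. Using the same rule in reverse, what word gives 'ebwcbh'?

nephew

Treating letters as 0–25, the rule is x ↦ 9x + 17 (mod 26).
Undoing it on ebwcbh: e(4)→3·(4−17)≡13=n; b(1)→3·(1−17)≡4=e; w(22)→3·(22−17)≡15=p; c(2)→3·(2−17)≡7=h; b(1)→3·(1−17)≡4=e; h(7)→3·(7−17)≡22=w (all mod 26).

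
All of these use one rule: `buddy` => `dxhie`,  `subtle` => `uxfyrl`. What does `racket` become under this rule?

In buddy: b→d is +2, u→x is +3, d→h is +4, d→i is +5 — the shift increases by 1 each position. Each letter shifts forward by (position + 2), i.e. 2, 3, 4, … — the shift grows by one for each successive letter.
Applying it to racket: r+2=t, a+3=d, c+4=g, k+5=p, e+6=k, t+7=a.

tdgpka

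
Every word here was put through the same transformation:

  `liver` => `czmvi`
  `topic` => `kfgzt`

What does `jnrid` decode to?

swarm

It's a constant shift of +17 (ROT17).
Decoding jnrid: j−17=s, n−17=w, r−17=a, i−17=r, d−17=m.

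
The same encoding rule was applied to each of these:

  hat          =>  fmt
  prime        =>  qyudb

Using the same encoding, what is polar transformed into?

dmxab

The output letters match the input read backwards, each shifted +12: hat reversed is tah. Read the word backwards and shift each letter +12.
On polar: reverse → ralop; then shift: r+12=d, a+12=m, l+12=x, o+12=a, p+12=b.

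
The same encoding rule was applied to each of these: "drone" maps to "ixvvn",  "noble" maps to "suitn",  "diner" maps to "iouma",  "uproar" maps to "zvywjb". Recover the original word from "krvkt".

flock

In drone: d→i is +5, r→x is +6, o→v is +7, n→v is +8 — the shift increases by 1 each position. The shift increases by 1 at each position, starting from +5: 5, 6, 7, ….
Decoding krvkt: k−5=f, r−6=l, v−7=o, k−8=c, t−9=k.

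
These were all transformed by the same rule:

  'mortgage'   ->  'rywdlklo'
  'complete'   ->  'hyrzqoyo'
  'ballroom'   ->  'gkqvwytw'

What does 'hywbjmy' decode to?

A repeating key of period 2 is used — shifts +5, +10 over and over.
Decoding hywbjmy: h−5=c, y−10=o, w−5=r, b−10=r, j−5=e, m−10=c, y−5=t.

correct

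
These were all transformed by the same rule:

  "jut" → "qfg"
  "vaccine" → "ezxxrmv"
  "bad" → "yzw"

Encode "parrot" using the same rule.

Each letter is replaced by its mirror in the alphabet: a↔z, b↔y, c↔x, and so on (the Atbash cipher).
For parrot: p↔k, a↔z, r↔i, r↔i, o↔l, t↔g.

kziilg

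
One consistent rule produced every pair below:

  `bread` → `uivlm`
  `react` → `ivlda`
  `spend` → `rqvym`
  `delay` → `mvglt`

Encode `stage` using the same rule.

b(1)→u(20) and r(17)→i(8) fit y≡9x+11 (mod 26); the inverse of 9 mod 26 is 3. This is an affine cipher: with a=0,…,z=25, each position x becomes (9x+11) mod 26.
For stage: s(18)→9·18+11≡17=r; t(19)→9·19+11≡0=a; a(0)→9·0+11≡11=l; g(6)→9·6+11≡13=n; e(4)→9·4+11≡21=v (all mod 26).

ralnv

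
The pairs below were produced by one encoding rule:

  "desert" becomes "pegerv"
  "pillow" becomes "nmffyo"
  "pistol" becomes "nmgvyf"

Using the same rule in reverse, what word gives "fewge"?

This is an affine cipher: with a=0,…,z=25, each position x becomes (15x+22) mod 26.
Decoding fewge: f(5)→7·(5−22)≡11=l; e(4)→7·(4−22)≡4=e; w(22)→7·(22−22)≡0=a; g(6)→7·(6−22)≡18=s; e(4)→7·(4−22)≡4=e (all mod 26).

lease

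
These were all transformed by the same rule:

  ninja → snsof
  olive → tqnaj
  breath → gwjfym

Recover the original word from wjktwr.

reform

Every letter moves 5 places later in the alphabet, wrapping around z→a.
Undoing it on wjktwr: w−5=r, j−5=e, k−5=f, t−5=o, w−5=r, r−5=m.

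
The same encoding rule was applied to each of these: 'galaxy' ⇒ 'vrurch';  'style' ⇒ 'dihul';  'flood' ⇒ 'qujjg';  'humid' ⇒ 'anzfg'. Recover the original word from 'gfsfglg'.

g(6)→v(21) and a(0)→r(17) fit y≡5x+17 (mod 26); the inverse of 5 mod 26 is 21. Each letter's alphabet position (a=0..z=25) is mapped through 5·x+17 mod 26 — an affine cipher.
Reversing it on gfsfglg: g(6)→21·(6−17)≡3=d; f(5)→21·(5−17)≡8=i; s(18)→21·(18−17)≡21=v; f(5)→21·(5−17)≡8=i; g(6)→21·(6−17)≡3=d; l(11)→21·(11−17)≡4=e; g(6)→21·(6−17)≡3=d (all mod 26).

divided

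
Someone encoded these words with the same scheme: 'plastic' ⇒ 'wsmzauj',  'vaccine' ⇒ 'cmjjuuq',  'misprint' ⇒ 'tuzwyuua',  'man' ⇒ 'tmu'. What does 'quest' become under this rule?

xgqza

Two shifts are in play — +12 for a/e/i/o/u, +7 for every other letter.
Applying it to quest: q(cons)+7=x, u(vowel)+12=g, e(vowel)+12=q, s(cons)+7=z, t(cons)+7=a.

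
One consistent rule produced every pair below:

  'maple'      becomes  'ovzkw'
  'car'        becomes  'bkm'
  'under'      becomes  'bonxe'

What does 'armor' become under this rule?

The output letters match the input read backwards, each shifted +10: maple reversed is elpam. Read the word backwards and shift each letter +10.
For armor: reverse → romra; then shift: r+10=b, o+10=y, m+10=w, r+10=b, a+10=k.

bywbk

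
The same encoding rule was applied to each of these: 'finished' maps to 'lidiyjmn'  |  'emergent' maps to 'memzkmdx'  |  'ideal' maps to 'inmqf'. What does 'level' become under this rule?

fmvmf

f(5)→l(11) and i(8)→i(8) fit y≡25x+16 (mod 26); the inverse of 25 mod 26 is 25. Treating letters as 0–25, the rule is x ↦ 25x + 16 (mod 26).
On level: l(11)→25·11+16≡5=f; e(4)→25·4+16≡12=m; v(21)→25·21+16≡21=v; e(4)→25·4+16≡12=m; l(11)→25·11+16≡5=f (all mod 26).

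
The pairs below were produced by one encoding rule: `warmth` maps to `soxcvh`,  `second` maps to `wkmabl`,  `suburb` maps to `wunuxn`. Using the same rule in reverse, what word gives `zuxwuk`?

pursue

w(22)→s(18) and a(0)→o(14) fit y≡25x+14 (mod 26); the inverse of 25 mod 26 is 25. Treating letters as 0–25, the rule is x ↦ 25x + 14 (mod 26).
Decoding zuxwuk: z(25)→25·(25−14)≡15=p; u(20)→25·(20−14)≡20=u; x(23)→25·(23−14)≡17=r; w(22)→25·(22−14)≡18=s; u(20)→25·(20−14)≡20=u; k(10)→25·(10−14)≡4=e (all mod 26).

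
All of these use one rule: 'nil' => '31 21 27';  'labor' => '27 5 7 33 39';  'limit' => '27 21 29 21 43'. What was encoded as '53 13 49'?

yew

n(#14)→31 and i(#9)→21: differences scale by 2, so n = 2·pos + 3. The formula is n = 2×(alphabet index, a=1) + 3.
Undoing it on 53 13 49: 53→(53−3)÷2=25=y, 13→(13−3)÷2=5=e, 49→(49−3)÷2=23=w.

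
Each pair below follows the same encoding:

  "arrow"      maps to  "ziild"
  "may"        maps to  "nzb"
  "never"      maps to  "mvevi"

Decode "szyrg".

Each letter is replaced by its mirror in the alphabet: a↔z, b↔y, c↔x, and so on (the Atbash cipher).
Decoding szyrg: s↔h, z↔a, y↔b, r↔i, g↔t.

habit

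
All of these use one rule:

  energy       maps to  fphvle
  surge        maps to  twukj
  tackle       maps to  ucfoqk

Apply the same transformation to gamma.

hcpqf

In energy: e→f is +1, n→p is +2, e→h is +3, r→v is +4 — the shift increases by 1 each position. Letter i (0-indexed) is shifted by i+1, so successive shifts are 1, 2, 3, ….
For gamma: g+1=h, a+2=c, m+3=p, m+4=q, a+5=f.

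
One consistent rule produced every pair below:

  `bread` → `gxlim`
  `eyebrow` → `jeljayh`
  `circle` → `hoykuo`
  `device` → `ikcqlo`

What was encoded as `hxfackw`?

crystal

In bread: b→g is +5, r→x is +6, e→l is +7, a→i is +8 — the shift increases by 1 each position. Each letter shifts forward by (position + 5), i.e. 5, 6, 7, … — the shift grows by one for each successive letter.
Undoing it on hxfackw: h−5=c, x−6=r, f−7=y, a−8=s, c−9=t, k−10=a, w−11=l.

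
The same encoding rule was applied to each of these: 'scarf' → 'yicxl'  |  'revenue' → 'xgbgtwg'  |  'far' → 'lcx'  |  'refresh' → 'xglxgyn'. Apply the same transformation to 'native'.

tczkbg

The shift depends on letter class: consonant s→y is +6, but vowel a→c is +2. Vowels shift forward by 2 and consonants shift forward by 6.
On native: n(cons)+6=t, a(vowel)+2=c, t(cons)+6=z, i(vowel)+2=k, v(cons)+6=b, e(vowel)+2=g.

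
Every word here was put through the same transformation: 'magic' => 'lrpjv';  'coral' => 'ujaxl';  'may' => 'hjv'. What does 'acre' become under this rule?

nalj

The output letters match the input read backwards, each shifted +9: magic reversed is cigam. Read the word backwards and shift each letter +9.
For acre: reverse → erca; then shift: e+9=n, r+9=a, c+9=l, a+9=j.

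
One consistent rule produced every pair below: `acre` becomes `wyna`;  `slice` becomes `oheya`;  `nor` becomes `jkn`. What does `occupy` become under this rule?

kyyqlu

It's a constant shift of +22 (ROT22).
On occupy: o+22=k, c+22=y, c+22=y, u+22=q, p+22=l, y+22=u.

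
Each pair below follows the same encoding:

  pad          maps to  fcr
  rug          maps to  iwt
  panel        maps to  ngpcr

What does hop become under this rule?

rqj

The output letters match the input read backwards, each shifted +2: pad reversed is dap. Read the word backwards and shift each letter +2.
For hop: reverse → poh; then shift: p+2=r, o+2=q, h+2=j.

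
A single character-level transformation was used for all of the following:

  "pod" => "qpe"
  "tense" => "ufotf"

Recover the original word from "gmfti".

This is a Caesar cipher with shift 1.
Reversing it on gmfti: g−1=f, m−1=l, f−1=e, t−1=s, i−1=h.

flesh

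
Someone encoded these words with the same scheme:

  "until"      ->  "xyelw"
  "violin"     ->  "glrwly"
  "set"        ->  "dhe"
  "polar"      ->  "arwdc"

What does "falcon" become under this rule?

qdwnry

The shift depends on letter class: consonant n→y is +11, but vowel u→x is +3. Two shifts are in play — +3 for a/e/i/o/u, +11 for every other letter.
On falcon: f(cons)+11=q, a(vowel)+3=d, l(cons)+11=w, c(cons)+11=n, o(vowel)+3=r, n(cons)+11=y.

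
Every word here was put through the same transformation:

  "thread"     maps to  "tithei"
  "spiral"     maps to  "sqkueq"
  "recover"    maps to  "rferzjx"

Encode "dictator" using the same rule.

djeweyuy

In thread: t→t is +0, h→i is +1, r→t is +2, e→h is +3 — the shift increases by 1 each position. The shift increases by 1 at each position, starting from +0: 0, 1, 2, ….
On dictator: d+0=d, i+1=j, c+2=e, t+3=w, a+4=e, t+5=y, o+6=u, r+7=y.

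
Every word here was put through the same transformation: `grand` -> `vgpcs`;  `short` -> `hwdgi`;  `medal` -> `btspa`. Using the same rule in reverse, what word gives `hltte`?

sweep

Compare letters: g→v is +15, r→g is +15, a→p is +15 — a constant shift. It's a constant shift of +15 (ROT15).
Undoing it on hltte: h−15=s, l−15=w, t−15=e, t−15=e, e−15=p.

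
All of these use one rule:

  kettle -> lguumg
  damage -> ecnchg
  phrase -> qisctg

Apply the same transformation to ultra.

The shift depends on letter class: consonant k→l is +1, but vowel e→g is +2. Vowels shift forward by 2 and consonants shift forward by 1.
Applying it to ultra: u(vowel)+2=w, l(cons)+1=m, t(cons)+1=u, r(cons)+1=s, a(vowel)+2=c.

wmusc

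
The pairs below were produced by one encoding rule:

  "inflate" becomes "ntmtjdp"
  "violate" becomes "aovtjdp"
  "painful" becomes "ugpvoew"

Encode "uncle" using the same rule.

In inflate: i→n is +5, n→t is +6, f→m is +7, l→t is +8 — the shift increases by 1 each position. Each letter shifts forward by (position + 5), i.e. 5, 6, 7, … — the shift grows by one for each successive letter.
Applying it to uncle: u+5=z, n+6=t, c+7=j, l+8=t, e+9=n.

ztjtn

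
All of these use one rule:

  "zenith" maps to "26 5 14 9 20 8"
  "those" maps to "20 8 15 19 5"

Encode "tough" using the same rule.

20 15 21 7 8

z is letter #26 and maps to 26: an offset of 0. Letters become their 1-indexed alphabet positions: a=1 … z=26.
On tough: t=20→20, o=15→15, u=21→21, g=7→7, h=8→8.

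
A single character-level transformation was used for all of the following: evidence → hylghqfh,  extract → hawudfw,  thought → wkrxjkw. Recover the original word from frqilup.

confirm

Compare letters: e→h is +3, v→y is +3, i→l is +3 — a constant shift. It's a constant shift of +3 (ROT3).
Decoding frqilup: f−3=c, r−3=o, q−3=n, i−3=f, l−3=i, u−3=r, p−3=m.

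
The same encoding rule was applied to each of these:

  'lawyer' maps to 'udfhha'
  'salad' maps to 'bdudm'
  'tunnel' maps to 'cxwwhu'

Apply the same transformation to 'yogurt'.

The shift depends on letter class: consonant l→u is +9, but vowel a→d is +3. The rule splits by letter class: vowels +3, consonants +9.
On yogurt: y(cons)+9=h, o(vowel)+3=r, g(cons)+9=p, u(vowel)+3=x, r(cons)+9=a, t(cons)+9=c.

hrpxac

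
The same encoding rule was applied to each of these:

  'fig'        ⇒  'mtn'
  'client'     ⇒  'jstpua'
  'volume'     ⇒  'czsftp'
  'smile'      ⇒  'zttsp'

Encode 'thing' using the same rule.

Two shifts are in play — +11 for a/e/i/o/u, +7 for every other letter.
For thing: t(cons)+7=a, h(cons)+7=o, i(vowel)+11=t, n(cons)+7=u, g(cons)+7=n.

aotun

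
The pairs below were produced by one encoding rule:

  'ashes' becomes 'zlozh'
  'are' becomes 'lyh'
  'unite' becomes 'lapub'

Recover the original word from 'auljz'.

scent

The output letters match the input read backwards, each shifted +7: ashes reversed is sehsa. Read the word backwards and shift each letter +7.
Undoing it on auljz: shift back: a−7=t, u−7=n, l−7=e, j−7=c, z−7=s → tnecs; then reverse → scent.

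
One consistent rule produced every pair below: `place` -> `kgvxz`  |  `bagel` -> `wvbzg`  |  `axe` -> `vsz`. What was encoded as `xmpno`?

crust

Compare letters: p→k is +21, l→g is +21, a→v is +21 — a constant shift. Every letter moves 21 places later in the alphabet, wrapping around z→a.
Reversing it on xmpno: x−21=c, m−21=r, p−21=u, n−21=s, o−21=t.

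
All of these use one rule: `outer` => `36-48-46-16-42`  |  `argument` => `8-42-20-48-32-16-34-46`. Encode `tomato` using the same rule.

o(#15)→36 and u(#21)→48: differences scale by 2, so n = 2·pos + 6. Each letter becomes 2×(its alphabet position, a=1..z=26) + 6.
Applying it to tomato: t=20→46, o=15→36, m=13→32, a=1→8, t=20→46, o=15→36.

46-36-32-8-46-36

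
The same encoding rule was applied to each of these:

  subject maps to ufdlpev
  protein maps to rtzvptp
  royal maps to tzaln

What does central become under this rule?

eppvtln

Vowels shift forward by 11 and consonants shift forward by 2.
For central: c(cons)+2=e, e(vowel)+11=p, n(cons)+2=p, t(cons)+2=v, r(cons)+2=t, a(vowel)+11=l, l(cons)+2=n.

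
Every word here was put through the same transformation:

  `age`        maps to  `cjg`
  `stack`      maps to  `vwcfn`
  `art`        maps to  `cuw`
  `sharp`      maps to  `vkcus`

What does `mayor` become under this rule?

pcbqu

Two shifts are in play — +2 for a/e/i/o/u, +3 for every other letter.
Applying it to mayor: m(cons)+3=p, a(vowel)+2=c, y(cons)+3=b, o(vowel)+2=q, r(cons)+3=u.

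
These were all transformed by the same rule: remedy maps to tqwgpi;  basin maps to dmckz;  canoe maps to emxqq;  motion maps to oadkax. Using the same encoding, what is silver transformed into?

Shifts by position in remedy: pos 0: r→t (+2), pos 1: e→q (+12), pos 2: m→w (+10), pos 3: e→g (+2), pos 4: d→p (+12), pos 5: y→i (+10) — repeating every 3. It's a Vigenère-style cipher with numeric key [2,12,10]: position i shifts by key[i mod 3].
On silver: s+2=u, i+12=u, l+10=v, v+2=x, e+12=q, r+10=b.

uuvxqb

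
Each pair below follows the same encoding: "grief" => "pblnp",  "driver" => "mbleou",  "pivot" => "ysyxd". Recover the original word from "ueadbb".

Shifts by position in grief: pos 0: g→p (+9), pos 1: r→b (+10), pos 2: i→l (+3), pos 3: e→n (+9), pos 4: f→p (+10) — repeating every 3. The shifts repeat in a cycle of length 3: positions 0,1,… shift by +9, +10, +3, then the pattern repeats.
Decoding ueadbb: u−9=l, e−10=u, a−3=x, d−9=u, b−10=r, b−3=y.

luxury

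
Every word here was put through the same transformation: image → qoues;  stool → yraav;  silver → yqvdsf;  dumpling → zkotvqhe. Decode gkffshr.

current

i(8)→q(16) and m(12)→o(14) fit y≡19x+20 (mod 26); the inverse of 19 mod 26 is 11. This is an affine cipher: with a=0,…,z=25, each position x becomes (19x+20) mod 26.
Decoding gkffshr: g(6)→11·(6−20)≡2=c; k(10)→11·(10−20)≡20=u; f(5)→11·(5−20)≡17=r; f(5)→11·(5−20)≡17=r; s(18)→11·(18−20)≡4=e; h(7)→11·(7−20)≡13=n; r(17)→11·(17−20)≡19=t (all mod 26).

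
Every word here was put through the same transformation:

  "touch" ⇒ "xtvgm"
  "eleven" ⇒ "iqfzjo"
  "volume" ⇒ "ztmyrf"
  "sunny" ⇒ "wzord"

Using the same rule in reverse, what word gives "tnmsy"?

pilot

Shifts by position in touch: pos 0: t→x (+4), pos 1: o→t (+5), pos 2: u→v (+1), pos 3: c→g (+4), pos 4: h→m (+5) — repeating every 3. It's a Vigenère-style cipher with numeric key [4,5,1]: position i shifts by key[i mod 3].
Undoing it on tnmsy: t−4=p, n−5=i, m−1=l, s−4=o, y−5=t.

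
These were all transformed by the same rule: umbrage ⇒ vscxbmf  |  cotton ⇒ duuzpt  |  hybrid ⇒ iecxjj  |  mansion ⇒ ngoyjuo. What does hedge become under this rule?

ikemf

Shifts by position in umbrage: pos 0: u→v (+1), pos 1: m→s (+6), pos 2: b→c (+1), pos 3: r→x (+6) — repeating every 2. The shifts repeat in a cycle of length 2: positions 0,1,… shift by +1, +6, then the pattern repeats.
For hedge: h+1=i, e+6=k, d+1=e, g+6=m, e+1=f.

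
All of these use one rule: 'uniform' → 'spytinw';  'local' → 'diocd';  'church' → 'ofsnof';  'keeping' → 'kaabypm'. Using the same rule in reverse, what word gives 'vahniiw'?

u(20)→s(18) and n(13)→p(15) fit y≡19x+2 (mod 26); the inverse of 19 mod 26 is 11. Treating letters as 0–25, the rule is x ↦ 19x + 2 (mod 26).
Decoding vahniiw: v(21)→11·(21−2)≡1=b; a(0)→11·(0−2)≡4=e; h(7)→11·(7−2)≡3=d; n(13)→11·(13−2)≡17=r; i(8)→11·(8−2)≡14=o; i(8)→11·(8−2)≡14=o; w(22)→11·(22−2)≡12=m (all mod 26).

bedroom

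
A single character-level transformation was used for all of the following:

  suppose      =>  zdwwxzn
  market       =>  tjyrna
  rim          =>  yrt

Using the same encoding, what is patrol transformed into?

Vowels shift forward by 9 and consonants shift forward by 7.
For patrol: p(cons)+7=w, a(vowel)+9=j, t(cons)+7=a, r(cons)+7=y, o(vowel)+9=x, l(cons)+7=s.

wjayxs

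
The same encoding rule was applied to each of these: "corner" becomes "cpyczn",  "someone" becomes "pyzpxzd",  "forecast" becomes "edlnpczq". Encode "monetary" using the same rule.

The output letters match the input read backwards, each shifted +11: corner reversed is renroc. Read the word backwards and shift each letter +11.
Applying it to monetary: reverse → yratenom; then shift: y+11=j, r+11=c, a+11=l, t+11=e, e+11=p, n+11=y, o+11=z, m+11=x.

jclepyzx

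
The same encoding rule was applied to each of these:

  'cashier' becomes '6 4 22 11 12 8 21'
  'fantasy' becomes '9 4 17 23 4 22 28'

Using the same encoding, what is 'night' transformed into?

17 12 10 11 23

c is letter #3 and maps to 6: an offset of 3. Letters become their 1-based position plus 3 (so a→4, b→5, …).
Applying it to night: n=14→17, i=9→12, g=7→10, h=8→11, t=20→23.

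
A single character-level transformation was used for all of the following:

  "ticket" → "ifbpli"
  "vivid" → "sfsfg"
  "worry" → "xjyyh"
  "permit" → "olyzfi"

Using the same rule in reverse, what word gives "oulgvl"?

t(19)→i(8) and i(8)→f(5) fit y≡5x+17 (mod 26); the inverse of 5 mod 26 is 21. This is an affine cipher: with a=0,…,z=25, each position x becomes (5x+17) mod 26.
Reversing it on oulgvl: o(14)→21·(14−17)≡15=p; u(20)→21·(20−17)≡11=l; l(11)→21·(11−17)≡4=e; g(6)→21·(6−17)≡3=d; v(21)→21·(21−17)≡6=g; l(11)→21·(11−17)≡4=e (all mod 26).

pledge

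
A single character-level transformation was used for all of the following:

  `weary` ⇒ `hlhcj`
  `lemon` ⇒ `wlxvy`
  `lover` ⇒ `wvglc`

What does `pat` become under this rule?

ahe

The shift depends on letter class: consonant w→h is +11, but vowel e→l is +7. Two shifts are in play — +7 for a/e/i/o/u, +11 for every other letter.
For pat: p(cons)+11=a, a(vowel)+7=h, t(cons)+11=e.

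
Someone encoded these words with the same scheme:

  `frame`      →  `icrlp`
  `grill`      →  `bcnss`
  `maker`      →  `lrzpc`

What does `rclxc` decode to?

armor

f(5)→i(8) and r(17)→c(2) fit y≡19x+17 (mod 26); the inverse of 19 mod 26 is 11. This is an affine cipher: with a=0,…,z=25, each position x becomes (19x+17) mod 26.
Reversing it on rclxc: r(17)→11·(17−17)≡0=a; c(2)→11·(2−17)≡17=r; l(11)→11·(11−17)≡12=m; x(23)→11·(23−17)≡14=o; c(2)→11·(2−17)≡17=r (all mod 26).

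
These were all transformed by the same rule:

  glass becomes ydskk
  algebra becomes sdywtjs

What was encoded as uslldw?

cattle

It's a constant shift of +18 (ROT18).
Reversing it on uslldw: u−18=c, s−18=a, l−18=t, l−18=t, d−18=l, w−18=e.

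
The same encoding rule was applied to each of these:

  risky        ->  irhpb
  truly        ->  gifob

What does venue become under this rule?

Each pair mirrors across the alphabet (r↔i, i↔r, s↔h): positions sum to 25. Letters are reflected about the middle of the alphabet (position → 25−position): Atbash.
On venue: v↔e, e↔v, n↔m, u↔f, e↔v.

evmfv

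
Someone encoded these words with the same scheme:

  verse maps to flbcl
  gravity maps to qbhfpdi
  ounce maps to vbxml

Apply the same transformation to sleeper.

The rule splits by letter class: vowels +7, consonants +10.
On sleeper: s(cons)+10=c, l(cons)+10=v, e(vowel)+7=l, e(vowel)+7=l, p(cons)+10=z, e(vowel)+7=l, r(cons)+10=b.

cvllzlb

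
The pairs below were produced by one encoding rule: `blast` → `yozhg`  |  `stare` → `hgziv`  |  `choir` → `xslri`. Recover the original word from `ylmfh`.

bonus

Each pair mirrors across the alphabet (b↔y, l↔o, a↔z): positions sum to 25. This is the alphabet-reversal cipher (Atbash): a becomes z, b becomes y, etc.
Decoding ylmfh: y↔b, l↔o, m↔n, f↔u, h↔s.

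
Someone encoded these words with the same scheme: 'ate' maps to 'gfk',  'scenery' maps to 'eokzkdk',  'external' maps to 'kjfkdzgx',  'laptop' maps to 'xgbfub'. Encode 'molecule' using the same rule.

The rule splits by letter class: vowels +6, consonants +12.
On molecule: m(cons)+12=y, o(vowel)+6=u, l(cons)+12=x, e(vowel)+6=k, c(cons)+12=o, u(vowel)+6=a, l(cons)+12=x, e(vowel)+6=k.

yuxkoaxk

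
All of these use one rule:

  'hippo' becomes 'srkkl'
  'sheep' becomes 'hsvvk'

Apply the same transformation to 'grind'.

tirmw

Each pair mirrors across the alphabet (h↔s, i↔r, p↔k): positions sum to 25. Each letter is replaced by its mirror in the alphabet: a↔z, b↔y, c↔x, and so on (the Atbash cipher).
Applying it to grind: g↔t, r↔i, i↔r, n↔m, d↔w.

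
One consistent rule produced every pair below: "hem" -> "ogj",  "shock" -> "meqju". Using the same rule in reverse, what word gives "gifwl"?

judge

The output letters match the input read backwards, each shifted +2: hem reversed is meh. The word is reversed, then every letter is shifted forward by 2.
Reversing it on gifwl: shift back: g−2=e, i−2=g, f−2=d, w−2=u, l−2=j → egduj; then reverse → judge.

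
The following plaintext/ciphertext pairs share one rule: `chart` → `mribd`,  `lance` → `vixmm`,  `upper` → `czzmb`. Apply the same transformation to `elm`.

The shift depends on letter class: consonant c→m is +10, but vowel a→i is +8. Two shifts are in play — +8 for a/e/i/o/u, +10 for every other letter.
For elm: e(vowel)+8=m, l(cons)+10=v, m(cons)+10=w.

mvw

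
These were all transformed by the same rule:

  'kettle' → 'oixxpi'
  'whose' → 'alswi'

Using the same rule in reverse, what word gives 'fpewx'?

blast

It's a constant shift of +4 (ROT4).
Reversing it on fpewx: f−4=b, p−4=l, e−4=a, w−4=s, x−4=t.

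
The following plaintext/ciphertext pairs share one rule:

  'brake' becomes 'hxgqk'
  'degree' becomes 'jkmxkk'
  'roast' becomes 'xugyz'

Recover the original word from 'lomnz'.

Compare letters: b→h is +6, r→x is +6, a→g is +6 — a constant shift. This is a Caesar cipher with shift 6.
Decoding lomnz: l−6=f, o−6=i, m−6=g, n−6=h, z−6=t.

fight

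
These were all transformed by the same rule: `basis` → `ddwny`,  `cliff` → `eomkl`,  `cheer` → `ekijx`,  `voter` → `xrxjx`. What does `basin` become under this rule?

ddwnt

Letter i (0-indexed) is shifted by i+2, so successive shifts are 2, 3, 4, ….
For basin: b+2=d, a+3=d, s+4=w, i+5=n, n+6=t.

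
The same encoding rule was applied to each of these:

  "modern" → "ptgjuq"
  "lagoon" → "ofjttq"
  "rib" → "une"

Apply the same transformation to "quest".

tzjvw

The rule splits by letter class: vowels +5, consonants +3.
Applying it to quest: q(cons)+3=t, u(vowel)+5=z, e(vowel)+5=j, s(cons)+3=v, t(cons)+3=w.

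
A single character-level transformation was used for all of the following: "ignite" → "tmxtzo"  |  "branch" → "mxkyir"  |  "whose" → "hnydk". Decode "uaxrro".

The shifts repeat in a cycle of length 3: positions 0,1,… shift by +11, +6, +10, then the pattern repeats.
Decoding uaxrro: u−11=j, a−6=u, x−10=n, r−11=g, r−6=l, o−10=e.

jungle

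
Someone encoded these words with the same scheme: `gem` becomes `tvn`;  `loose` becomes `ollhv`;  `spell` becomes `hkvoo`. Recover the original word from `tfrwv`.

guide

Each pair mirrors across the alphabet (g↔t, e↔v, m↔n): positions sum to 25. Letters are reflected about the middle of the alphabet (position → 25−position): Atbash.
Reversing it on tfrwv: t↔g, f↔u, r↔i, w↔d, v↔e.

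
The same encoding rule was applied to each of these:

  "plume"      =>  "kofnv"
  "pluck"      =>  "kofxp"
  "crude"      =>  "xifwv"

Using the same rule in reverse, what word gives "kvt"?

peg

Each pair mirrors across the alphabet (p↔k, l↔o, u↔f): positions sum to 25. Letters are reflected about the middle of the alphabet (position → 25−position): Atbash.
Reversing it on kvt: k↔p, v↔e, t↔g.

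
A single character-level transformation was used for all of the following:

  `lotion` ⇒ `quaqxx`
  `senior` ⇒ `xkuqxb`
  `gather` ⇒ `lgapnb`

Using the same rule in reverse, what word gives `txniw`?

organ

In lotion: l→q is +5, o→u is +6, t→a is +7, i→q is +8 — the shift increases by 1 each position. Each letter shifts forward by (position + 5), i.e. 5, 6, 7, … — the shift grows by one for each successive letter.
Undoing it on txniw: t−5=o, x−6=r, n−7=g, i−8=a, w−9=n.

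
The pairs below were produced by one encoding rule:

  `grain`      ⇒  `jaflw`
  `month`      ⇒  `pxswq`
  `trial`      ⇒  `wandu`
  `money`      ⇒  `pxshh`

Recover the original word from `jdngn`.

Shifts by position in grain: pos 0: g→j (+3), pos 1: r→a (+9), pos 2: a→f (+5), pos 3: i→l (+3), pos 4: n→w (+9) — repeating every 3. The shifts repeat in a cycle of length 3: positions 0,1,… shift by +3, +9, +5, then the pattern repeats.
Decoding jdngn: j−3=g, d−9=u, n−5=i, g−3=d, n−9=e.

guide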